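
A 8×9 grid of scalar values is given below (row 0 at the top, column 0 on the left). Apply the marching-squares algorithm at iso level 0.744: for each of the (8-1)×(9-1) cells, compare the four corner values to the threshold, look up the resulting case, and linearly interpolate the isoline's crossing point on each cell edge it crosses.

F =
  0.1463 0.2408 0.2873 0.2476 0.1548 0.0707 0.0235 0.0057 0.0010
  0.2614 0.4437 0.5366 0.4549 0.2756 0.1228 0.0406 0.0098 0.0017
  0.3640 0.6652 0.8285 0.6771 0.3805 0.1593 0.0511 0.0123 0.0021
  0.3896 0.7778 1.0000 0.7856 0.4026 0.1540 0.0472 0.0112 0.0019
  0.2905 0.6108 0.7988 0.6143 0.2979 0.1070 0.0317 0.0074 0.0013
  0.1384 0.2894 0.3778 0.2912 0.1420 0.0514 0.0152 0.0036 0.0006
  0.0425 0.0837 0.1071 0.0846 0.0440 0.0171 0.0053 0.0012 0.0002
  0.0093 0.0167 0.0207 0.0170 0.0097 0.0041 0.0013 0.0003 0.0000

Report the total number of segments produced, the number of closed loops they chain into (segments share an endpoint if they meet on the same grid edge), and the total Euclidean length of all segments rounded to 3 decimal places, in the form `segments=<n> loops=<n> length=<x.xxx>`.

segments=12 loops=1 length=6.771

cell (1,1): code 0100 → (1.711,2.000)–(2.000,1.483)
cell (1,2): code 1000 → (2.000,2.558)–(1.711,2.000)
cell (2,0): code 0100 → (2.700,1.000)–(3.000,0.913)
cell (2,1): code 1110 → (2.000,1.483)–(2.700,1.000)
cell (2,2): code 1101 → (2.617,3.000)–(2.000,2.558)
cell (2,3): code 1000 → (3.000,3.109)–(2.617,3.000)
cell (3,0): code 0010 → (3.000,0.913)–(3.202,1.000)
cell (3,1): code 0111 → (3.202,1.000)–(4.000,1.709)
cell (3,2): code 1011 → (4.000,2.297)–(3.243,3.000)
cell (3,3): code 0001 → (3.243,3.000)–(3.000,3.109)
cell (4,1): code 0010 → (4.000,1.709)–(4.130,2.000)
cell (4,2): code 0001 → (4.130,2.000)–(4.000,2.297)
total: 12 segments, chained into 1 closed loop(s), length Σ = 6.771247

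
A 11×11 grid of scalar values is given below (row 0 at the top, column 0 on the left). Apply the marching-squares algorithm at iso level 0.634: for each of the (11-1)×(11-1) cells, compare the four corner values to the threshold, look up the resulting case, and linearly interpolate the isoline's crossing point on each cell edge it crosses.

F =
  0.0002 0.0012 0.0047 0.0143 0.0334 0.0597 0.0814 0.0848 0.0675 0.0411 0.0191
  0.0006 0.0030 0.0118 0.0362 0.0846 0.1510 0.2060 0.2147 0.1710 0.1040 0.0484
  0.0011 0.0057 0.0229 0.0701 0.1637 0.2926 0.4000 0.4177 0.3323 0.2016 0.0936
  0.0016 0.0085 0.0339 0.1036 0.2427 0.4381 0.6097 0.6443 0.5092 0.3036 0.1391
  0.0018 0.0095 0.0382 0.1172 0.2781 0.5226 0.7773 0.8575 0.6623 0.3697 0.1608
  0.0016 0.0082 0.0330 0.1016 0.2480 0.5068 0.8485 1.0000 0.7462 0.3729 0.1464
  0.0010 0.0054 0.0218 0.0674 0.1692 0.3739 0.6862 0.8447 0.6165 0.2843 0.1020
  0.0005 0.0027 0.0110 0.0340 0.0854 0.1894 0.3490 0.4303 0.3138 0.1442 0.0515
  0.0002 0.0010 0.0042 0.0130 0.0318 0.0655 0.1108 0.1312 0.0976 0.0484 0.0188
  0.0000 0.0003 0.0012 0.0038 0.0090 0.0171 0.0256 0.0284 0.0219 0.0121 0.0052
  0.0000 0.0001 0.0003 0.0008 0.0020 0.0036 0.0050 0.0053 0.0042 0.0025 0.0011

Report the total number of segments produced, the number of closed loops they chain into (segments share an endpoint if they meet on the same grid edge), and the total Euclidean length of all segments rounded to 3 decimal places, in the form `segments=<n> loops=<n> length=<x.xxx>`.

segments=14 loops=1 length=10.108

cell (2,6): code 0100 → (2.955,7.000)–(3.000,6.702)
cell (2,7): code 1000 → (3.000,7.076)–(2.955,7.000)
cell (3,5): code 0100 → (3.145,6.000)–(4.000,5.437)
cell (3,6): code 1110 → (3.000,6.702)–(3.145,6.000)
cell (3,7): code 1101 → (3.815,8.000)–(3.000,7.076)
cell (3,8): code 1000 → (4.000,8.097)–(3.815,8.000)
cell (4,5): code 0110 → (4.000,5.437)–(5.000,5.372)
cell (4,8): code 1001 → (5.000,8.301)–(4.000,8.097)
cell (5,5): code 0110 → (5.000,5.372)–(6.000,5.833)
cell (5,7): code 1011 → (6.000,7.923)–(5.865,8.000)
cell (5,8): code 0001 → (5.865,8.000)–(5.000,8.301)
cell (6,5): code 0010 → (6.000,5.833)–(6.155,6.000)
cell (6,6): code 0011 → (6.155,6.000)–(6.508,7.000)
cell (6,7): code 0001 → (6.508,7.000)–(6.000,7.923)
total: 14 segments, chained into 1 closed loop(s), length Σ = 10.108373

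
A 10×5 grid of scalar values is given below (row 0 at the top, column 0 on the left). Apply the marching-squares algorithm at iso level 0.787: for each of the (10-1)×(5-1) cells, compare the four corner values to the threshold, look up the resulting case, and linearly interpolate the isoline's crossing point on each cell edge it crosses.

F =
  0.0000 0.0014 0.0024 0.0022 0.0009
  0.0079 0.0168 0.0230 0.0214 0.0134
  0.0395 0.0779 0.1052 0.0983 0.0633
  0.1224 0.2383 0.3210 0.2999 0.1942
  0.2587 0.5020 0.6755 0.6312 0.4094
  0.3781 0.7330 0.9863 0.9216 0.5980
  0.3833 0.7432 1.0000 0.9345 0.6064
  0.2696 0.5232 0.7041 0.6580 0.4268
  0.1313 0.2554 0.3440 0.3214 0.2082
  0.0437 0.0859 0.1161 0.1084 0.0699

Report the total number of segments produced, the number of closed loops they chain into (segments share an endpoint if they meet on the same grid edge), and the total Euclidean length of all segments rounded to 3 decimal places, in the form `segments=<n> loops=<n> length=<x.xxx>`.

cell (4,1): code 0100 → (4.359,2.000)–(5.000,1.213)
cell (4,2): code 1100 → (4.537,3.000)–(4.359,2.000)
cell (4,3): code 1000 → (5.000,3.416)–(4.537,3.000)
cell (5,1): code 0110 → (5.000,1.213)–(6.000,1.171)
cell (5,3): code 1001 → (6.000,3.450)–(5.000,3.416)
cell (6,1): code 0010 → (6.000,1.171)–(6.720,2.000)
cell (6,2): code 0011 → (6.720,2.000)–(6.533,3.000)
cell (6,3): code 0001 → (6.533,3.000)–(6.000,3.450)
total: 8 segments, chained into 1 closed loop(s), length Σ = 7.468027

segments=8 loops=1 length=7.468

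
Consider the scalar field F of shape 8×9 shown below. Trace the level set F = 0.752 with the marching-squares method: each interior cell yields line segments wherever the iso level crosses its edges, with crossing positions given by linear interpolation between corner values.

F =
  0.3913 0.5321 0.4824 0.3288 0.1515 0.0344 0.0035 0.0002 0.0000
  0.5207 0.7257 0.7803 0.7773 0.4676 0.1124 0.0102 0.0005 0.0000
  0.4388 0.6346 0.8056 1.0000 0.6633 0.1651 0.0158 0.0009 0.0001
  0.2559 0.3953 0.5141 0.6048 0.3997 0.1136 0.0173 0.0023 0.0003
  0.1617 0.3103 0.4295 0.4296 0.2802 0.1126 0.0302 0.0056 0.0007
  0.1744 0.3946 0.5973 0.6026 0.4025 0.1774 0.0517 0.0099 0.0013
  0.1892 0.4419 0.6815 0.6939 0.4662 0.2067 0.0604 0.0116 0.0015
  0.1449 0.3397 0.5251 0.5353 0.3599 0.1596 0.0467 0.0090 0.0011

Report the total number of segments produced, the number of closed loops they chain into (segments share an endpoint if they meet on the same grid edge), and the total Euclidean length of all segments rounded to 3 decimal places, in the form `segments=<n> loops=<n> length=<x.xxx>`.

cell (0,1): code 0100 → (0.905,2.000)–(1.000,1.482)
cell (0,2): code 1100 → (0.944,3.000)–(0.905,2.000)
cell (0,3): code 1000 → (1.000,3.082)–(0.944,3.000)
cell (1,1): code 0110 → (1.000,1.482)–(2.000,1.687)
cell (1,3): code 1001 → (2.000,3.737)–(1.000,3.082)
cell (2,1): code 0010 → (2.000,1.687)–(2.184,2.000)
cell (2,2): code 0011 → (2.184,2.000)–(2.628,3.000)
cell (2,3): code 0001 → (2.628,3.000)–(2.000,3.737)
total: 8 segments, chained into 1 closed loop(s), length Σ = 6.268118

segments=8 loops=1 length=6.268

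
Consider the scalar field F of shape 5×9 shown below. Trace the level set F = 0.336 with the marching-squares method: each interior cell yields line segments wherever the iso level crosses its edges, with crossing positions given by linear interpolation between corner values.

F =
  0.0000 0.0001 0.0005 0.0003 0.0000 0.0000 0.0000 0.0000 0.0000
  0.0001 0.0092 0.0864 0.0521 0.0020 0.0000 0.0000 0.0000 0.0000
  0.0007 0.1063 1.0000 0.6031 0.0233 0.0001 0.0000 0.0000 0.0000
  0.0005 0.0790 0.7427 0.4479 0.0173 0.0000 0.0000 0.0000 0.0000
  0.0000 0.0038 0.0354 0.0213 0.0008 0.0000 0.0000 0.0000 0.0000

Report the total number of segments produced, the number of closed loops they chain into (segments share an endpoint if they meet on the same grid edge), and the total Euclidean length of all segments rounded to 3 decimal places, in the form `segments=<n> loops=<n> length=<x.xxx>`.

cell (1,1): code 0100 → (1.273,2.000)–(2.000,1.257)
cell (1,2): code 1100 → (1.515,3.000)–(1.273,2.000)
cell (1,3): code 1000 → (2.000,3.461)–(1.515,3.000)
cell (2,1): code 0110 → (2.000,1.257)–(3.000,1.387)
cell (2,3): code 1001 → (3.000,3.260)–(2.000,3.461)
cell (3,1): code 0010 → (3.000,1.387)–(3.575,2.000)
cell (3,2): code 0011 → (3.575,2.000)–(3.262,3.000)
cell (3,3): code 0001 → (3.262,3.000)–(3.000,3.260)
total: 8 segments, chained into 1 closed loop(s), length Σ = 7.022666

segments=8 loops=1 length=7.023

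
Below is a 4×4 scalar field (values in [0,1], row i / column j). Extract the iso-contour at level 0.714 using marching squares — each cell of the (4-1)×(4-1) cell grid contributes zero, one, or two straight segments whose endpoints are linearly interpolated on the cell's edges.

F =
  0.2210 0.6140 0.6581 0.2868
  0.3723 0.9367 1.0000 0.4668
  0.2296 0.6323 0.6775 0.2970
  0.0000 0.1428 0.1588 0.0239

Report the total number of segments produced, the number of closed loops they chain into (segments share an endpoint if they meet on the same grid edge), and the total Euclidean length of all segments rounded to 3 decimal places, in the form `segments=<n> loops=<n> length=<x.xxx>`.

segments=6 loops=1 length=5.679

cell (0,0): code 0100 → (0.310,1.000)–(1.000,0.605)
cell (0,1): code 1100 → (0.163,2.000)–(0.310,1.000)
cell (0,2): code 1000 → (1.000,2.536)–(0.163,2.000)
cell (1,0): code 0010 → (1.000,0.605)–(1.732,1.000)
cell (1,1): code 0011 → (1.732,1.000)–(1.887,2.000)
cell (1,2): code 0001 → (1.887,2.000)–(1.000,2.536)
total: 6 segments, chained into 1 closed loop(s), length Σ = 5.678930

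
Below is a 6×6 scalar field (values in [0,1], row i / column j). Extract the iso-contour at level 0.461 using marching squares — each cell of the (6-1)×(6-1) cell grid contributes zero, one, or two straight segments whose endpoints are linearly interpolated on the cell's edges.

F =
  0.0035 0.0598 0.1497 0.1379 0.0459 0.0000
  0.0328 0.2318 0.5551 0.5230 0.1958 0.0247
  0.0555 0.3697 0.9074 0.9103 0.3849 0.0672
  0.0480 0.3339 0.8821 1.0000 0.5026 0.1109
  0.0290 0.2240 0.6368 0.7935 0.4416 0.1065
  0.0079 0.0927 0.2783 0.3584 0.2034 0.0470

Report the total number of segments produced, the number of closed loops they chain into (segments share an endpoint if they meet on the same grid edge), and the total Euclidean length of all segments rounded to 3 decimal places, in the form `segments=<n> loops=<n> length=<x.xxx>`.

segments=14 loops=1 length=10.966

cell (0,1): code 0100 → (0.768,2.000)–(1.000,1.709)
cell (0,2): code 1100 → (0.839,3.000)–(0.768,2.000)
cell (0,3): code 1000 → (1.000,3.189)–(0.839,3.000)
cell (1,1): code 0110 → (1.000,1.709)–(2.000,1.170)
cell (1,3): code 1001 → (2.000,3.855)–(1.000,3.189)
cell (2,1): code 0110 → (2.000,1.170)–(3.000,1.232)
cell (2,3): code 1101 → (2.647,4.000)–(2.000,3.855)
cell (2,4): code 1000 → (3.000,4.106)–(2.647,4.000)
cell (3,1): code 0110 → (3.000,1.232)–(4.000,1.574)
cell (3,3): code 1011 → (4.000,3.945)–(3.682,4.000)
cell (3,4): code 0001 → (3.682,4.000)–(3.000,4.106)
cell (4,1): code 0010 → (4.000,1.574)–(4.490,2.000)
cell (4,2): code 0011 → (4.490,2.000)–(4.764,3.000)
cell (4,3): code 0001 → (4.764,3.000)–(4.000,3.945)
total: 14 segments, chained into 1 closed loop(s), length Σ = 10.965834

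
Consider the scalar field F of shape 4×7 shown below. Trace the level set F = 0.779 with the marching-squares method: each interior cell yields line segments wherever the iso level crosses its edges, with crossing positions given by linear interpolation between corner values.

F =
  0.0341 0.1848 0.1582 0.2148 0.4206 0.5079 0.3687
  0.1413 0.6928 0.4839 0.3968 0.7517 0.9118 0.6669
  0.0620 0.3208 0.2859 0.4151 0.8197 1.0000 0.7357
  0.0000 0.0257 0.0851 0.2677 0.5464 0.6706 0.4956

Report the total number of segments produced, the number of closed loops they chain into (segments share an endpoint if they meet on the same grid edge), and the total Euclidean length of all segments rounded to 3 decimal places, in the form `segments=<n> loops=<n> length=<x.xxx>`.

segments=8 loops=1 length=5.992

cell (0,4): code 0100 → (0.671,5.000)–(1.000,4.171)
cell (0,5): code 1000 → (1.000,5.542)–(0.671,5.000)
cell (1,3): code 0100 → (1.401,4.000)–(2.000,3.899)
cell (1,4): code 1110 → (1.000,4.171)–(1.401,4.000)
cell (1,5): code 1001 → (2.000,5.836)–(1.000,5.542)
cell (2,3): code 0010 → (2.000,3.899)–(2.149,4.000)
cell (2,4): code 0011 → (2.149,4.000)–(2.671,5.000)
cell (2,5): code 0001 → (2.671,5.000)–(2.000,5.836)
total: 8 segments, chained into 1 closed loop(s), length Σ = 5.991643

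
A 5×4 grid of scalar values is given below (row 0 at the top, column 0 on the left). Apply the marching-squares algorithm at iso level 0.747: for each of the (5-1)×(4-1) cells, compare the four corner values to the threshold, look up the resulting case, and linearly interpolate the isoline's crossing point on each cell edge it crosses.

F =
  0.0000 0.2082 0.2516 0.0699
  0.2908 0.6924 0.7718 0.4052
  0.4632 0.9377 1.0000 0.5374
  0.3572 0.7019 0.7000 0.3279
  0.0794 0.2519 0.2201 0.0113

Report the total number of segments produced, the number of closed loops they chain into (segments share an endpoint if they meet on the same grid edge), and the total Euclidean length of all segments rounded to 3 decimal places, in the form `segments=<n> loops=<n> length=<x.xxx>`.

segments=8 loops=1 length=6.014

cell (0,1): code 0100 → (0.952,2.000)–(1.000,1.688)
cell (0,2): code 1000 → (1.000,2.068)–(0.952,2.000)
cell (1,0): code 0100 → (1.223,1.000)–(2.000,0.598)
cell (1,1): code 1110 → (1.000,1.688)–(1.223,1.000)
cell (1,2): code 1001 → (2.000,2.547)–(1.000,2.068)
cell (2,0): code 0010 → (2.000,0.598)–(2.809,1.000)
cell (2,1): code 0011 → (2.809,1.000)–(2.843,2.000)
cell (2,2): code 0001 → (2.843,2.000)–(2.000,2.547)
total: 8 segments, chained into 1 closed loop(s), length Σ = 6.014409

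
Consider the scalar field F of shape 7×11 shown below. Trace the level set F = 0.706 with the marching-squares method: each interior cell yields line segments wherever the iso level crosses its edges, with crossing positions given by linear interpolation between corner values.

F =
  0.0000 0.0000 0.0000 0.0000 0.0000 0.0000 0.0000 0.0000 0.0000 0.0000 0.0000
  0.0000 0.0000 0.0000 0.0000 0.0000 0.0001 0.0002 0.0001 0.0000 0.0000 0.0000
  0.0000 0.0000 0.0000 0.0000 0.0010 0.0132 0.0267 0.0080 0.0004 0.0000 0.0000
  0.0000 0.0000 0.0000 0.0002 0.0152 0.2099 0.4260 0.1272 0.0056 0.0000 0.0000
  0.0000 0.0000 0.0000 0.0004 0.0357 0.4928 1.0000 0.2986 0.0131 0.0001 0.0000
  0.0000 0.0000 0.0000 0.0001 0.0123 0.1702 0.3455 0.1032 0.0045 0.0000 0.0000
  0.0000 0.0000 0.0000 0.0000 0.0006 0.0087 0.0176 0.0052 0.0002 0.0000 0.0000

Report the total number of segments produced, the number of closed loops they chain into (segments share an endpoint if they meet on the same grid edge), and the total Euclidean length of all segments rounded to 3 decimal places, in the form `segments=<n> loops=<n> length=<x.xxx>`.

cell (3,5): code 0100 → (3.488,6.000)–(4.000,5.420)
cell (3,6): code 1000 → (4.000,6.419)–(3.488,6.000)
cell (4,5): code 0010 → (4.000,5.420)–(4.449,6.000)
cell (4,6): code 0001 → (4.449,6.000)–(4.000,6.419)
total: 4 segments, chained into 1 closed loop(s), length Σ = 2.783094

segments=4 loops=1 length=2.783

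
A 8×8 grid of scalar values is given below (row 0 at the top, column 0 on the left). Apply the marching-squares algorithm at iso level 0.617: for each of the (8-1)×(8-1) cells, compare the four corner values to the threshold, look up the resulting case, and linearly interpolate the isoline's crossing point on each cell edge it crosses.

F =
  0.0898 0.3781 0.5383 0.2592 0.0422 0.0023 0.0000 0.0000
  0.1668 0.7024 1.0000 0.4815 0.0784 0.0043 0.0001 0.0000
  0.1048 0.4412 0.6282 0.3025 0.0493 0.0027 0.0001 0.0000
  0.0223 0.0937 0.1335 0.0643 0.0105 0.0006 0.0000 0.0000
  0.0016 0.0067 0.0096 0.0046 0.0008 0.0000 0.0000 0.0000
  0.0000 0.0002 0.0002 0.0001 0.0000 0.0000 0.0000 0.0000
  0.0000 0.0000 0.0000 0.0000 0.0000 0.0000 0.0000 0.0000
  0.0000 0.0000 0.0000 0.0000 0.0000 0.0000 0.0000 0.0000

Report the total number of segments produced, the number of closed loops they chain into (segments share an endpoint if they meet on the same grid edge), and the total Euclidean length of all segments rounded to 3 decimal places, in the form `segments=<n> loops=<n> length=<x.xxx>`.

cell (0,0): code 0100 → (0.737,1.000)–(1.000,0.841)
cell (0,1): code 1100 → (0.170,2.000)–(0.737,1.000)
cell (0,2): code 1000 → (1.000,2.739)–(0.170,2.000)
cell (1,0): code 0010 → (1.000,0.841)–(1.327,1.000)
cell (1,1): code 0111 → (1.327,1.000)–(2.000,1.940)
cell (1,2): code 1001 → (2.000,2.034)–(1.000,2.739)
cell (2,1): code 0010 → (2.000,1.940)–(2.023,2.000)
cell (2,2): code 0001 → (2.023,2.000)–(2.000,2.034)
total: 8 segments, chained into 1 closed loop(s), length Σ = 5.416044

segments=8 loops=1 length=5.416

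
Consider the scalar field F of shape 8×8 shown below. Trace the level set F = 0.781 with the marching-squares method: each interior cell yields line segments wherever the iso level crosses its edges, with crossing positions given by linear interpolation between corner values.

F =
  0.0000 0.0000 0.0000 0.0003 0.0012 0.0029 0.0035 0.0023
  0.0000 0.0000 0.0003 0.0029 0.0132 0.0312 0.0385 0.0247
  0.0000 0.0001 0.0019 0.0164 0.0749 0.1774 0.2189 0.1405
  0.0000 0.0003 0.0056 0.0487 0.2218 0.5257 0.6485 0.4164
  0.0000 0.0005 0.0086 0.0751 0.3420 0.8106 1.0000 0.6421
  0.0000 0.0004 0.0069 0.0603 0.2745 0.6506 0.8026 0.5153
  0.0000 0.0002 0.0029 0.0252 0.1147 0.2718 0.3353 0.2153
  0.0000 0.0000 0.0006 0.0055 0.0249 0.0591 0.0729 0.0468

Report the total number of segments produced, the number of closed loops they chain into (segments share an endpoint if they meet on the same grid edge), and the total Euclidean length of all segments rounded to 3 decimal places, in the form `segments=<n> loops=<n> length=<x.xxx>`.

cell (3,4): code 0100 → (3.896,5.000)–(4.000,4.937)
cell (3,5): code 1100 → (3.377,6.000)–(3.896,5.000)
cell (3,6): code 1000 → (4.000,6.612)–(3.377,6.000)
cell (4,4): code 0010 → (4.000,4.937)–(4.185,5.000)
cell (4,5): code 0111 → (4.185,5.000)–(5.000,5.858)
cell (4,6): code 1001 → (5.000,6.075)–(4.000,6.612)
cell (5,5): code 0010 → (5.000,5.858)–(5.046,6.000)
cell (5,6): code 0001 → (5.046,6.000)–(5.000,6.075)
total: 8 segments, chained into 1 closed loop(s), length Σ = 4.873005

segments=8 loops=1 length=4.873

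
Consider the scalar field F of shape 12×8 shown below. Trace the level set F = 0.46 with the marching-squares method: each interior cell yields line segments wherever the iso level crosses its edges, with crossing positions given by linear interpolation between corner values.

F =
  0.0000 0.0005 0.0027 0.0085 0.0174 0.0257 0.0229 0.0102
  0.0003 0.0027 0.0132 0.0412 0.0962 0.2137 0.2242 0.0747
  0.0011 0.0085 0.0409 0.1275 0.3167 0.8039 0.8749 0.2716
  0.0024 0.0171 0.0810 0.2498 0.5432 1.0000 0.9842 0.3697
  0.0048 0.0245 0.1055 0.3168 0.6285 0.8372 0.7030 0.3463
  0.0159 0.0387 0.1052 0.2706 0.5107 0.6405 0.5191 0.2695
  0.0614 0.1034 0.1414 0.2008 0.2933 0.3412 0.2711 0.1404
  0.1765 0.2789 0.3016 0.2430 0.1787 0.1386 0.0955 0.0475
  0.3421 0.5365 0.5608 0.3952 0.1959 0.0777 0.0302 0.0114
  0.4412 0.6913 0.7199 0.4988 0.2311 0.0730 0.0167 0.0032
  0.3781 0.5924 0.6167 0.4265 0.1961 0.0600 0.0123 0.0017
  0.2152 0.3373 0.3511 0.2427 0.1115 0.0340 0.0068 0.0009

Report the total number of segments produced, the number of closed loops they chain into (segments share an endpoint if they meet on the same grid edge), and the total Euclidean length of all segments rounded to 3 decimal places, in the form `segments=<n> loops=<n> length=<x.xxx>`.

cell (1,4): code 0100 → (1.417,5.000)–(2.000,4.294)
cell (1,5): code 1100 → (1.362,6.000)–(1.417,5.000)
cell (1,6): code 1000 → (2.000,6.688)–(1.362,6.000)
cell (2,3): code 0100 → (2.633,4.000)–(3.000,3.716)
cell (2,4): code 1110 → (2.000,4.294)–(2.633,4.000)
cell (2,6): code 1001 → (3.000,6.853)–(2.000,6.688)
cell (3,3): code 0110 → (3.000,3.716)–(4.000,3.459)
cell (3,6): code 1001 → (4.000,6.681)–(3.000,6.853)
cell (4,3): code 0110 → (4.000,3.459)–(5.000,3.789)
cell (4,6): code 1001 → (5.000,6.237)–(4.000,6.681)
cell (5,3): code 0010 → (5.000,3.789)–(5.233,4.000)
cell (5,4): code 0011 → (5.233,4.000)–(5.603,5.000)
cell (5,5): code 0011 → (5.603,5.000)–(5.238,6.000)
cell (5,6): code 0001 → (5.238,6.000)–(5.000,6.237)
cell (7,0): code 0100 → (7.703,1.000)–(8.000,0.606)
cell (7,1): code 1100 → (7.611,2.000)–(7.703,1.000)
cell (7,2): code 1000 → (8.000,2.609)–(7.611,2.000)
cell (8,0): code 0110 → (8.000,0.606)–(9.000,0.075)
cell (8,2): code 1101 → (8.625,3.000)–(8.000,2.609)
cell (8,3): code 1000 → (9.000,3.145)–(8.625,3.000)
cell (9,0): code 0110 → (9.000,0.075)–(10.000,0.382)
cell (9,2): code 1011 → (10.000,2.824)–(9.537,3.000)
cell (9,3): code 0001 → (9.537,3.000)–(9.000,3.145)
cell (10,0): code 0010 → (10.000,0.382)–(10.519,1.000)
cell (10,1): code 0011 → (10.519,1.000)–(10.590,2.000)
cell (10,2): code 0001 → (10.590,2.000)–(10.000,2.824)
total: 26 segments, chained into 2 closed loop(s), length Σ = 21.417187

segments=26 loops=2 length=21.417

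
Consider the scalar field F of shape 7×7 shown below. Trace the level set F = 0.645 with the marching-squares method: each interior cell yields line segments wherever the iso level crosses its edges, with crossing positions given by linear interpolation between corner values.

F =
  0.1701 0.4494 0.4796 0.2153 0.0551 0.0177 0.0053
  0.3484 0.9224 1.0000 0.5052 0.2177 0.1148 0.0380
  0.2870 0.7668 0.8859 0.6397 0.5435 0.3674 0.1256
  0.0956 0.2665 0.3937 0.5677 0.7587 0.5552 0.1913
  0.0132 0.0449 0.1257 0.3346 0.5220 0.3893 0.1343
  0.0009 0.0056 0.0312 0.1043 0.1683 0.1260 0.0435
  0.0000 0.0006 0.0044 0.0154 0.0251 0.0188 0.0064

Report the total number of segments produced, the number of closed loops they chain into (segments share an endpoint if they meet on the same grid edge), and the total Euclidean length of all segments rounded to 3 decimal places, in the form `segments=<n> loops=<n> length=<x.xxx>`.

segments=12 loops=2 length=10.356

cell (0,0): code 0100 → (0.414,1.000)–(1.000,0.517)
cell (0,1): code 1100 → (0.318,2.000)–(0.414,1.000)
cell (0,2): code 1000 → (1.000,2.717)–(0.318,2.000)
cell (1,0): code 0110 → (1.000,0.517)–(2.000,0.746)
cell (1,2): code 1001 → (2.000,2.978)–(1.000,2.717)
cell (2,0): code 0010 → (2.000,0.746)–(2.243,1.000)
cell (2,1): code 0011 → (2.243,1.000)–(2.489,2.000)
cell (2,2): code 0001 → (2.489,2.000)–(2.000,2.978)
cell (2,3): code 0100 → (2.472,4.000)–(3.000,3.405)
cell (2,4): code 1000 → (3.000,4.559)–(2.472,4.000)
cell (3,3): code 0010 → (3.000,3.405)–(3.480,4.000)
cell (3,4): code 0001 → (3.480,4.000)–(3.000,4.559)
total: 12 segments, chained into 2 closed loop(s), length Σ = 10.356239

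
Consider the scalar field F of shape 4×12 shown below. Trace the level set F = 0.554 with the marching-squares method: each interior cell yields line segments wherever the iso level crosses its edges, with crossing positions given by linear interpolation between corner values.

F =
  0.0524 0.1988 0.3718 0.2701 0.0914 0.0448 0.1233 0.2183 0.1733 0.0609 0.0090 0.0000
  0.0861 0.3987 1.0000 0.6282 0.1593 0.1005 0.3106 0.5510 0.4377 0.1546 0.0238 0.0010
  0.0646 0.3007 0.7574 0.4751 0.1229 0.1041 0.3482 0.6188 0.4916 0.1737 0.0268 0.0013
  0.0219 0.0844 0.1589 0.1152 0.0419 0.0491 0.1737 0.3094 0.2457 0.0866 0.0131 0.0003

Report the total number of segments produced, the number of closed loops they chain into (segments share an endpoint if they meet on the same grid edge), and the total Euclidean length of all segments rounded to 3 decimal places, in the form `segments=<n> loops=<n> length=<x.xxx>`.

cell (0,1): code 0100 → (0.290,2.000)–(1.000,1.258)
cell (0,2): code 1100 → (0.793,3.000)–(0.290,2.000)
cell (0,3): code 1000 → (1.000,3.158)–(0.793,3.000)
cell (1,1): code 0110 → (1.000,1.258)–(2.000,1.555)
cell (1,2): code 1011 → (2.000,2.721)–(1.485,3.000)
cell (1,3): code 0001 → (1.485,3.000)–(1.000,3.158)
cell (1,6): code 0100 → (1.044,7.000)–(2.000,6.761)
cell (1,7): code 1000 → (2.000,7.509)–(1.044,7.000)
cell (2,1): code 0010 → (2.000,1.555)–(2.340,2.000)
cell (2,2): code 0001 → (2.340,2.000)–(2.000,2.721)
cell (2,6): code 0010 → (2.000,6.761)–(2.209,7.000)
cell (2,7): code 0001 → (2.209,7.000)–(2.000,7.509)
total: 12 segments, chained into 2 closed loop(s), length Σ = 8.839958

segments=12 loops=2 length=8.840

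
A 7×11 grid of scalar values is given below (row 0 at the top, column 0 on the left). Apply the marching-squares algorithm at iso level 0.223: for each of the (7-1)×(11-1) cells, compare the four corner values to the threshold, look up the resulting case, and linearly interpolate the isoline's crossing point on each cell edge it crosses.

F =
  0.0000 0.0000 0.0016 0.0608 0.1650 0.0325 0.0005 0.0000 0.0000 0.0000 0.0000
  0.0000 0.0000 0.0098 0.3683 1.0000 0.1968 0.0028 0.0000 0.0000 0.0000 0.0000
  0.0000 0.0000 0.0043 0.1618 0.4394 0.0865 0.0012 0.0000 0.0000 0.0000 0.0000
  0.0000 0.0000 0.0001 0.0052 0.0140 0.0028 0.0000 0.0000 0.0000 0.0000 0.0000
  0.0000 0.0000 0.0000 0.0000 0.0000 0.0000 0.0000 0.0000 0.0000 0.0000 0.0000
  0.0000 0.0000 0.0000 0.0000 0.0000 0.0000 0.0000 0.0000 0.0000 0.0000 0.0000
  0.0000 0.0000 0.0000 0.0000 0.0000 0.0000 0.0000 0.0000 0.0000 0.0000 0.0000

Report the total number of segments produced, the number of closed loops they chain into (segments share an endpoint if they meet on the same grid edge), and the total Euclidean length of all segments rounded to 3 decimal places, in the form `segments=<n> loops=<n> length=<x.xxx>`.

cell (0,2): code 0100 → (0.527,3.000)–(1.000,2.595)
cell (0,3): code 1100 → (0.069,4.000)–(0.527,3.000)
cell (0,4): code 1000 → (1.000,4.967)–(0.069,4.000)
cell (1,2): code 0010 → (1.000,2.595)–(1.704,3.000)
cell (1,3): code 0111 → (1.704,3.000)–(2.000,3.220)
cell (1,4): code 1001 → (2.000,4.613)–(1.000,4.967)
cell (2,3): code 0010 → (2.000,3.220)–(2.509,4.000)
cell (2,4): code 0001 → (2.509,4.000)–(2.000,4.613)
total: 8 segments, chained into 1 closed loop(s), length Σ = 7.034545

segments=8 loops=1 length=7.035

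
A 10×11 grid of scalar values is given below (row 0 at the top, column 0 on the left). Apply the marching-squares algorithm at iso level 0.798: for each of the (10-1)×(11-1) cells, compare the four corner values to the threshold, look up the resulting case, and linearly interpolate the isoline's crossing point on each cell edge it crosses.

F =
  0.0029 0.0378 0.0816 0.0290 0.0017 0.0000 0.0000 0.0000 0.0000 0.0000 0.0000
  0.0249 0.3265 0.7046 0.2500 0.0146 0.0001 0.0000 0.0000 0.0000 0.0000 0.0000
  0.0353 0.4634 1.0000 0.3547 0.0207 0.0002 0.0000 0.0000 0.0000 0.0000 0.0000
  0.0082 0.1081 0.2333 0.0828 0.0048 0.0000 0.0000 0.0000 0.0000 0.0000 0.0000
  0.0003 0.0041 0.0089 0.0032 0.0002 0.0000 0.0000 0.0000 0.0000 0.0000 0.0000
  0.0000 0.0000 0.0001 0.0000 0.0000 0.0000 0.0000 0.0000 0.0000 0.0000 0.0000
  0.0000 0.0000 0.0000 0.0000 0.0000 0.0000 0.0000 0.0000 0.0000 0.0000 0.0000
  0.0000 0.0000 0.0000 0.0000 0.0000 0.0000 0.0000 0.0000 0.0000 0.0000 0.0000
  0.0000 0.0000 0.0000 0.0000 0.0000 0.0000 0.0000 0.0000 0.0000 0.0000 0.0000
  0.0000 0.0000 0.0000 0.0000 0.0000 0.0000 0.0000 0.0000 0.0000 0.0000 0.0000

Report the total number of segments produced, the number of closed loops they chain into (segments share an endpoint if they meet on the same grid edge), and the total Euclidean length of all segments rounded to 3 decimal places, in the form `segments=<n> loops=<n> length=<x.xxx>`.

cell (1,1): code 0100 → (1.316,2.000)–(2.000,1.624)
cell (1,2): code 1000 → (2.000,2.313)–(1.316,2.000)
cell (2,1): code 0010 → (2.000,1.624)–(2.263,2.000)
cell (2,2): code 0001 → (2.263,2.000)–(2.000,2.313)
total: 4 segments, chained into 1 closed loop(s), length Σ = 2.401284

segments=4 loops=1 length=2.401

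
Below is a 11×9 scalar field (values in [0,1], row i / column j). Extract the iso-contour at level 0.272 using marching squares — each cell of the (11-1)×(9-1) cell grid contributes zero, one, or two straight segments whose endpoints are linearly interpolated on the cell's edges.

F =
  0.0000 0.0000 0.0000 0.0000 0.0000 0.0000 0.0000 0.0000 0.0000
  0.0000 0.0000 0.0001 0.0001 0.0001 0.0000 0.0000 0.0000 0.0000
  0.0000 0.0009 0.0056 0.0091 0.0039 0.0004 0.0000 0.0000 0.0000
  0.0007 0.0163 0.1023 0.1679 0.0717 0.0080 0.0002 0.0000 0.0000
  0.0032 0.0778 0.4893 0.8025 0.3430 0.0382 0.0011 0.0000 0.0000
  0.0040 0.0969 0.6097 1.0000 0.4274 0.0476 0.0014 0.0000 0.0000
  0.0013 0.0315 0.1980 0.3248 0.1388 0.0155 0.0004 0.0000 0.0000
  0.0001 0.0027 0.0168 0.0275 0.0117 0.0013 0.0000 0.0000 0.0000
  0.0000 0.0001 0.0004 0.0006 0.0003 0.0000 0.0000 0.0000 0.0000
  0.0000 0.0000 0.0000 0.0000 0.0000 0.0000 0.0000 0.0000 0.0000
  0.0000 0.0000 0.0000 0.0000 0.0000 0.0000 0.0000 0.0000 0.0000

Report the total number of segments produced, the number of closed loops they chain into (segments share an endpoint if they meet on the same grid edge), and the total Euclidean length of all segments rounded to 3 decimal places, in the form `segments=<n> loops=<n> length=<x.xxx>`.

cell (3,1): code 0100 → (3.439,2.000)–(4.000,1.472)
cell (3,2): code 1100 → (3.164,3.000)–(3.439,2.000)
cell (3,3): code 1100 → (3.738,4.000)–(3.164,3.000)
cell (3,4): code 1000 → (4.000,4.233)–(3.738,4.000)
cell (4,1): code 0110 → (4.000,1.472)–(5.000,1.341)
cell (4,4): code 1001 → (5.000,4.409)–(4.000,4.233)
cell (5,1): code 0010 → (5.000,1.341)–(5.820,2.000)
cell (5,2): code 0111 → (5.820,2.000)–(6.000,2.584)
cell (5,3): code 1011 → (6.000,3.284)–(5.538,4.000)
cell (5,4): code 0001 → (5.538,4.000)–(5.000,4.409)
cell (6,2): code 0010 → (6.000,2.584)–(6.178,3.000)
cell (6,3): code 0001 → (6.178,3.000)–(6.000,3.284)
total: 12 segments, chained into 1 closed loop(s), length Σ = 9.313530

segments=12 loops=1 length=9.314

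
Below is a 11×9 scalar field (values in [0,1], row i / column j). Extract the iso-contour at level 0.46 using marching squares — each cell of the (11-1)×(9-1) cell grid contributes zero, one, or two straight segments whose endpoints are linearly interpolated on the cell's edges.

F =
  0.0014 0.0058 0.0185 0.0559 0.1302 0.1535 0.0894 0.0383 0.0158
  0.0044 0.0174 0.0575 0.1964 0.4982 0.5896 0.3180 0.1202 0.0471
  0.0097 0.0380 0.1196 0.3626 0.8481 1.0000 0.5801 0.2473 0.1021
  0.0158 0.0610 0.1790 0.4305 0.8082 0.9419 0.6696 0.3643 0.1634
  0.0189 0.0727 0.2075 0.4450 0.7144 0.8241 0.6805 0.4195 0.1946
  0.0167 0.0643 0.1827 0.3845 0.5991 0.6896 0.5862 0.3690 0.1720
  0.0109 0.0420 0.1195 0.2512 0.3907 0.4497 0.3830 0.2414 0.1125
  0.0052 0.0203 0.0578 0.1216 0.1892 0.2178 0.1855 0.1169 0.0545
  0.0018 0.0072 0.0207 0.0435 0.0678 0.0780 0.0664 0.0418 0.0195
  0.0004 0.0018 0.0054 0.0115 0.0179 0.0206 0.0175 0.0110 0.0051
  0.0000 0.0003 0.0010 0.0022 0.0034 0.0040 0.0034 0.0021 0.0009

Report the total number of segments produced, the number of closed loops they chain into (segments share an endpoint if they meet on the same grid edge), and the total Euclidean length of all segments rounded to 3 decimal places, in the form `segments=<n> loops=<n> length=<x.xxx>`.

cell (0,3): code 0100 → (0.896,4.000)–(1.000,3.873)
cell (0,4): code 1100 → (0.703,5.000)–(0.896,4.000)
cell (0,5): code 1000 → (1.000,5.477)–(0.703,5.000)
cell (1,3): code 0110 → (1.000,3.873)–(2.000,3.201)
cell (1,5): code 1101 → (1.542,6.000)–(1.000,5.477)
cell (1,6): code 1000 → (2.000,6.361)–(1.542,6.000)
cell (2,3): code 0110 → (2.000,3.201)–(3.000,3.078)
cell (2,6): code 1001 → (3.000,6.687)–(2.000,6.361)
cell (3,3): code 0110 → (3.000,3.078)–(4.000,3.056)
cell (3,6): code 1001 → (4.000,6.845)–(3.000,6.687)
cell (4,3): code 0110 → (4.000,3.056)–(5.000,3.352)
cell (4,6): code 1001 → (5.000,6.581)–(4.000,6.845)
cell (5,3): code 0010 → (5.000,3.352)–(5.667,4.000)
cell (5,4): code 0011 → (5.667,4.000)–(5.957,5.000)
cell (5,5): code 0011 → (5.957,5.000)–(5.621,6.000)
cell (5,6): code 0001 → (5.621,6.000)–(5.000,6.581)
total: 16 segments, chained into 1 closed loop(s), length Σ = 14.311732

segments=16 loops=1 length=14.312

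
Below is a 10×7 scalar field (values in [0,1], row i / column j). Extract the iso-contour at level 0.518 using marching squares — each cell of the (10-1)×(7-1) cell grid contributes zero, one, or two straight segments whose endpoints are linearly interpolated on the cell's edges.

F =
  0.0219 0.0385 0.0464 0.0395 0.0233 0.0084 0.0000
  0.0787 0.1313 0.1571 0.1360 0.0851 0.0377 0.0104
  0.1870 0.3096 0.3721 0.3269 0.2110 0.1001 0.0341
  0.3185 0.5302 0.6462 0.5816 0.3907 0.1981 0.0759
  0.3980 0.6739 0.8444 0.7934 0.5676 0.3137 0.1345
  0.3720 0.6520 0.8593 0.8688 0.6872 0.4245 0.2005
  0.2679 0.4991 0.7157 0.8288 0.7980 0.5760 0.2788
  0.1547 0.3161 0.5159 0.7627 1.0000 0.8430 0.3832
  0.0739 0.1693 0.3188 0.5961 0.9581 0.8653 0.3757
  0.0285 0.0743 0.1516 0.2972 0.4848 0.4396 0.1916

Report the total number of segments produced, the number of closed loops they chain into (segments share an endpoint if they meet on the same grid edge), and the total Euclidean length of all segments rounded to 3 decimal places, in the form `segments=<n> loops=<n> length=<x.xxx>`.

segments=22 loops=1 length=17.821

cell (2,0): code 0100 → (2.945,1.000)–(3.000,0.942)
cell (2,1): code 1100 → (2.532,2.000)–(2.945,1.000)
cell (2,2): code 1100 → (2.750,3.000)–(2.532,2.000)
cell (2,3): code 1000 → (3.000,3.333)–(2.750,3.000)
cell (3,0): code 0110 → (3.000,0.942)–(4.000,0.435)
cell (3,3): code 1101 → (3.720,4.000)–(3.000,3.333)
cell (3,4): code 1000 → (4.000,4.195)–(3.720,4.000)
cell (4,0): code 0110 → (4.000,0.435)–(5.000,0.521)
cell (4,4): code 1001 → (5.000,4.644)–(4.000,4.195)
cell (5,0): code 0010 → (5.000,0.521)–(5.876,1.000)
cell (5,1): code 0111 → (5.876,1.000)–(6.000,1.087)
cell (5,4): code 1101 → (5.617,5.000)–(5.000,4.644)
cell (5,5): code 1000 → (6.000,5.195)–(5.617,5.000)
cell (6,1): code 0010 → (6.000,1.087)–(6.989,2.000)
cell (6,2): code 0111 → (6.989,2.000)–(7.000,2.009)
cell (6,5): code 1001 → (7.000,5.707)–(6.000,5.195)
cell (7,2): code 0110 → (7.000,2.009)–(8.000,2.718)
cell (7,5): code 1001 → (8.000,5.709)–(7.000,5.707)
cell (8,2): code 0010 → (8.000,2.718)–(8.261,3.000)
cell (8,3): code 0011 → (8.261,3.000)–(8.930,4.000)
cell (8,4): code 0011 → (8.930,4.000)–(8.816,5.000)
cell (8,5): code 0001 → (8.816,5.000)–(8.000,5.709)
total: 22 segments, chained into 1 closed loop(s), length Σ = 17.821390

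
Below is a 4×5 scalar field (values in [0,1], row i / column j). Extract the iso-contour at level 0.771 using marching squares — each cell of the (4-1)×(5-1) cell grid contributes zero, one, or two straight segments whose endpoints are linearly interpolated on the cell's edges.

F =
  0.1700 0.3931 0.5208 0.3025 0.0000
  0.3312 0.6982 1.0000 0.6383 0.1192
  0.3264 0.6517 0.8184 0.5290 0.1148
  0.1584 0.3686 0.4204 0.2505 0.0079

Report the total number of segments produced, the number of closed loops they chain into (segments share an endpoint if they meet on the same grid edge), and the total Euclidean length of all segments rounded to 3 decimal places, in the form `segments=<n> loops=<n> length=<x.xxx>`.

segments=6 loops=1 length=4.412

cell (0,1): code 0100 → (0.522,2.000)–(1.000,1.241)
cell (0,2): code 1000 → (1.000,2.633)–(0.522,2.000)
cell (1,1): code 0110 → (1.000,1.241)–(2.000,1.716)
cell (1,2): code 1001 → (2.000,2.164)–(1.000,2.633)
cell (2,1): code 0010 → (2.000,1.716)–(2.119,2.000)
cell (2,2): code 0001 → (2.119,2.000)–(2.000,2.164)
total: 6 segments, chained into 1 closed loop(s), length Σ = 4.412239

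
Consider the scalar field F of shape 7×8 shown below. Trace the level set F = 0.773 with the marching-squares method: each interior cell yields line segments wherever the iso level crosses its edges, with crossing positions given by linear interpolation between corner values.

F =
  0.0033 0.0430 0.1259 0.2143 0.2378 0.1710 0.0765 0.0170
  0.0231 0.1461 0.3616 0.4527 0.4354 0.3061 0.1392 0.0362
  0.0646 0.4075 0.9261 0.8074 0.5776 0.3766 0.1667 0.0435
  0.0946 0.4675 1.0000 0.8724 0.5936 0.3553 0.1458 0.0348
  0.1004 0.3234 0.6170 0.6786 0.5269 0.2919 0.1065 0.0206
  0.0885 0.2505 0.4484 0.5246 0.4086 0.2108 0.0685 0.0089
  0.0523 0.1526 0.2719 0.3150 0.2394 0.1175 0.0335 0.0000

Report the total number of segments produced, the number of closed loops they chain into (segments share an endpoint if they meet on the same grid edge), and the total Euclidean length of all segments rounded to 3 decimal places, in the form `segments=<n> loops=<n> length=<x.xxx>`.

cell (1,1): code 0100 → (1.729,2.000)–(2.000,1.705)
cell (1,2): code 1100 → (1.903,3.000)–(1.729,2.000)
cell (1,3): code 1000 → (2.000,3.150)–(1.903,3.000)
cell (2,1): code 0110 → (2.000,1.705)–(3.000,1.574)
cell (2,3): code 1001 → (3.000,3.357)–(2.000,3.150)
cell (3,1): code 0010 → (3.000,1.574)–(3.593,2.000)
cell (3,2): code 0011 → (3.593,2.000)–(3.513,3.000)
cell (3,3): code 0001 → (3.513,3.000)–(3.000,3.357)
total: 8 segments, chained into 1 closed loop(s), length Σ = 5.981930

segments=8 loops=1 length=5.982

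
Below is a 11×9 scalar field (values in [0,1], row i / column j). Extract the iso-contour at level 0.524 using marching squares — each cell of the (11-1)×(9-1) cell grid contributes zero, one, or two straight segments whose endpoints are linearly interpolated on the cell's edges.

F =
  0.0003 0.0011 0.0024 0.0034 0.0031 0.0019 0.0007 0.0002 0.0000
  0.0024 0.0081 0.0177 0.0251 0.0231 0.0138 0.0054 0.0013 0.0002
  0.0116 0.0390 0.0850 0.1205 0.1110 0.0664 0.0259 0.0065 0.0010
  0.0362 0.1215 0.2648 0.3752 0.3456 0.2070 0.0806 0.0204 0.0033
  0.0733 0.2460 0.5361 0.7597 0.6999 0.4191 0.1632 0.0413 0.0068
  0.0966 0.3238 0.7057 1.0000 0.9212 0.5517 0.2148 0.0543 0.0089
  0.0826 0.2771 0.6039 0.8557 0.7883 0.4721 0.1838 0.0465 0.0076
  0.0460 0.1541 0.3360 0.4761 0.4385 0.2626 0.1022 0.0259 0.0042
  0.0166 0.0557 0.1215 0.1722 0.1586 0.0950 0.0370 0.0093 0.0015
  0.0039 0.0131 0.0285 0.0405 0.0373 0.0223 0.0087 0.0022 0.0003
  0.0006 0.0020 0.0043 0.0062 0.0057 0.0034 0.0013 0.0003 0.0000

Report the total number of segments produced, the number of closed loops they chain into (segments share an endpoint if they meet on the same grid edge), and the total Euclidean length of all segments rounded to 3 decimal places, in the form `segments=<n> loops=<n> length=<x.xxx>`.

cell (3,1): code 0100 → (3.955,2.000)–(4.000,1.958)
cell (3,2): code 1100 → (3.387,3.000)–(3.955,2.000)
cell (3,3): code 1100 → (3.504,4.000)–(3.387,3.000)
cell (3,4): code 1000 → (4.000,4.626)–(3.504,4.000)
cell (4,1): code 0110 → (4.000,1.958)–(5.000,1.524)
cell (4,4): code 1101 → (4.791,5.000)–(4.000,4.626)
cell (4,5): code 1000 → (5.000,5.082)–(4.791,5.000)
cell (5,1): code 0110 → (5.000,1.524)–(6.000,1.756)
cell (5,4): code 1011 → (6.000,4.836)–(5.348,5.000)
cell (5,5): code 0001 → (5.348,5.000)–(5.000,5.082)
cell (6,1): code 0010 → (6.000,1.756)–(6.298,2.000)
cell (6,2): code 0011 → (6.298,2.000)–(6.874,3.000)
cell (6,3): code 0011 → (6.874,3.000)–(6.756,4.000)
cell (6,4): code 0001 → (6.756,4.000)–(6.000,4.836)
total: 14 segments, chained into 1 closed loop(s), length Σ = 10.936403

segments=14 loops=1 length=10.936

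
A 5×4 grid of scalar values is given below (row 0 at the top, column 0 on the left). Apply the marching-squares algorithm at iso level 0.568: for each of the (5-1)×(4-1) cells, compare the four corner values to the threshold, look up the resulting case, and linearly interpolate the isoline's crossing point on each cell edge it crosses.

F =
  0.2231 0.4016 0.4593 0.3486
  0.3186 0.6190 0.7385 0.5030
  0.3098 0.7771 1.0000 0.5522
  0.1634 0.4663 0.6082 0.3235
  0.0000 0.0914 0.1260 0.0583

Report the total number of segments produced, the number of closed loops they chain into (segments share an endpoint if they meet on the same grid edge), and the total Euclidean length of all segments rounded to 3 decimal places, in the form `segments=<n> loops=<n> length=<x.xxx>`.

segments=10 loops=1 length=7.722

cell (0,0): code 0100 → (0.765,1.000)–(1.000,0.830)
cell (0,1): code 1100 → (0.389,2.000)–(0.765,1.000)
cell (0,2): code 1000 → (1.000,2.724)–(0.389,2.000)
cell (1,0): code 0110 → (1.000,0.830)–(2.000,0.553)
cell (1,2): code 1001 → (2.000,2.965)–(1.000,2.724)
cell (2,0): code 0010 → (2.000,0.553)–(2.673,1.000)
cell (2,1): code 0111 → (2.673,1.000)–(3.000,1.717)
cell (2,2): code 1001 → (3.000,2.141)–(2.000,2.965)
cell (3,1): code 0010 → (3.000,1.717)–(3.083,2.000)
cell (3,2): code 0001 → (3.083,2.000)–(3.000,2.141)
total: 10 segments, chained into 1 closed loop(s), length Σ = 7.722105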